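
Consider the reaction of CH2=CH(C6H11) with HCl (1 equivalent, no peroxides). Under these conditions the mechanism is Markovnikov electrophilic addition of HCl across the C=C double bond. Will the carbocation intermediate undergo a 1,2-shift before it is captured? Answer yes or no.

The first-formed carbocation is secondary.
The adjacent cyclohexyl carbon already bears 2 other carbon substituents and has a hydrogen to migrate; after a 1,2-hydride shift from that carbon the positive charge sits on a tertiary centre.
Tertiary is more stable than secondary, so the shift occurs.

yes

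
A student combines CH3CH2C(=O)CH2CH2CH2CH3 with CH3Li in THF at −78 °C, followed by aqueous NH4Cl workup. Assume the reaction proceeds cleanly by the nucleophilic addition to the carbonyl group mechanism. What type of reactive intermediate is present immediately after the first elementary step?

tetrahedral alkoxide intermediate

Step 1: the carbanion-like carbon of CH3Li attacks the sp² carbonyl carbon; the C=O π bond breaks and the electrons end up as a lone pair on the alkoxide oxygen of the tetrahedral intermediate.
After step 1 the species present is a tetrahedral alkoxide intermediate.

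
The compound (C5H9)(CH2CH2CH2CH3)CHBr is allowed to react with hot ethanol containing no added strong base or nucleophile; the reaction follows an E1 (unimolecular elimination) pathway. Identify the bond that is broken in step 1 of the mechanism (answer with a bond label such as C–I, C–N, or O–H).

Step 1: Rate-determining heterolysis of the C–Br bond gives Br⁻ and a secondary carbocation.
The bond broken in this step is the C–Br bond.

C–Br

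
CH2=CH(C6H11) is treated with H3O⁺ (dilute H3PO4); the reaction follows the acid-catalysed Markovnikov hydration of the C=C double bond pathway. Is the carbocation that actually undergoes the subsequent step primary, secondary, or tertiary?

tertiary

Step 1: Protonation of the alkene by H3O⁺: the π bond acts as the nucleophile and picks up H⁺, giving the more stable (Markovnikov) secondary carbocation. H2O is released.
Step 2: Carbocation rearrangement: a 1,2-hydride shift from the adjacent cyclohexyl carbon converts the initially-formed secondary cation into the more stable tertiary cation.
The cation rearranges from secondary to tertiary via a 1,2-hydride shift from the adjacent cyclohexyl carbon; the tertiary cation is what reacts next.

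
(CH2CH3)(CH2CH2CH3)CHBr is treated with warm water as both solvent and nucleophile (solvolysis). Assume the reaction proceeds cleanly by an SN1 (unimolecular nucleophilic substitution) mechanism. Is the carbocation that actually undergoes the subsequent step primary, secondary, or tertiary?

secondary

Step 1: Unassisted departure of Br⁻ (taking the C–Br bonding pair) generates a secondary carbocation.
No single 1,2-shift to an adjacent carbon would give a more-substituted cation, so no rearrangement occurs.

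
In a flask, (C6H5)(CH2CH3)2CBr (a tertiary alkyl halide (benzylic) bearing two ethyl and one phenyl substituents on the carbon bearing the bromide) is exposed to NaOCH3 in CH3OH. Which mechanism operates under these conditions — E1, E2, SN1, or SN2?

Conditions: a strong base with a tertiary substrate bearing a β-hydrogen.
These conditions are the textbook signature of the E2 pathway.
A strong (often hindered) base removes a β-H in concert with loss of the leaving group — bimolecular elimination.

E2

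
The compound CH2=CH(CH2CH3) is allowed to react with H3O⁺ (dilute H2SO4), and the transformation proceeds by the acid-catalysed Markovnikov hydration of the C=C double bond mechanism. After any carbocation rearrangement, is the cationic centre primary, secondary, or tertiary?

Step 1: Electrophilic addition begins with the π(C=C) electrons forming a bond to the proton of H3O⁺. Following Markovnikov's rule, the resulting cation is secondary. H2O is released.
No single 1,2-shift to an adjacent carbon would give a more-substituted cation, so no rearrangement occurs.

secondary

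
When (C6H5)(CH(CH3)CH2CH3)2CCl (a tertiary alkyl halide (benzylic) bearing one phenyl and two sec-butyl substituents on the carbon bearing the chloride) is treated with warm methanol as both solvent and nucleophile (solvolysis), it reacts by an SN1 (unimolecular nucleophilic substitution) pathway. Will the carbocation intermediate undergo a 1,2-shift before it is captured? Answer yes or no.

no

The first-formed carbocation is tertiary.
No single 1,2-shift to an adjacent carbon would produce a more-substituted cation than the one already present, so no rearrangement occurs.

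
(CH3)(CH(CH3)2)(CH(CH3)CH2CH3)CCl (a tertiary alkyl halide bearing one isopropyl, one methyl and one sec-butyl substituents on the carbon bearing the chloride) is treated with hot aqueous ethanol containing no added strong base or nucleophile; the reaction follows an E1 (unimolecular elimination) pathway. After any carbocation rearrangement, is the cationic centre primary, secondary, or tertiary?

Step 1: Rate-determining heterolysis of the C–Cl bond gives Cl⁻ and a tertiary carbocation.
No single 1,2-shift to an adjacent carbon would give a more-substituted cation, so no rearrangement occurs.

tertiary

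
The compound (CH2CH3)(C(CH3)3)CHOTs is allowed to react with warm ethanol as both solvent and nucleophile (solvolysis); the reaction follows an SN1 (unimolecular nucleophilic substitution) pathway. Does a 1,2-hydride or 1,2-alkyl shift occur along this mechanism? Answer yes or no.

The first-formed carbocation is secondary.
The adjacent tert-butyl carbon has no hydrogen but bears methyl groups; migration of one methyl with its bonding pair (a 1,2-methyl shift) places the charge on a tertiary centre.
Tertiary is more stable than secondary, so the shift occurs.

yes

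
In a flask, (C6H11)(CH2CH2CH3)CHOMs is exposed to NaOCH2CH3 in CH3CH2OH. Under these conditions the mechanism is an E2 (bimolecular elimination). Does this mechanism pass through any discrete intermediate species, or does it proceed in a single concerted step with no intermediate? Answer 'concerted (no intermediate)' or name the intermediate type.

concerted (no intermediate)

In one step, CH3CH2O⁻ pulls off a β-proton, the C–O bond cleaves, and a C=C double bond forms between the α- and β-carbons (E2, anti elimination).
All bond changes occur in one transition state; no discrete intermediate is formed.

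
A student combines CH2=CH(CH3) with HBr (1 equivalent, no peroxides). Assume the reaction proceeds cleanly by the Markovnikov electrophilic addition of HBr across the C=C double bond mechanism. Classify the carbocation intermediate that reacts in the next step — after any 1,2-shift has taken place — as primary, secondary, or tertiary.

Step 1: Electrophilic addition begins with the π(C=C) electrons forming a bond to the proton of HBr. Following Markovnikov's rule, the resulting cation is secondary. The H–Br bond breaks heterolytically, releasing Br⁻.
No single 1,2-shift to an adjacent carbon would give a more-substituted cation, so no rearrangement occurs.

secondary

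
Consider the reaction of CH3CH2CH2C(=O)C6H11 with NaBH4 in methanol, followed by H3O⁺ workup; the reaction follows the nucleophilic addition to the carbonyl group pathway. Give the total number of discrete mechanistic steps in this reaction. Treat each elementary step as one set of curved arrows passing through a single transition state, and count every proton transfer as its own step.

Step 1: A lone pair / filled orbital on H⁻ (delivered from BH4⁻) attacks the electrophilic carbonyl carbon; the π(C=O) electrons shift onto oxygen, producing a tetrahedral alkoxide intermediate.
Step 2: On H3O⁺ workup the alkoxide oxygen is protonated, giving an alcohol.
Total: 2 elementary steps.

2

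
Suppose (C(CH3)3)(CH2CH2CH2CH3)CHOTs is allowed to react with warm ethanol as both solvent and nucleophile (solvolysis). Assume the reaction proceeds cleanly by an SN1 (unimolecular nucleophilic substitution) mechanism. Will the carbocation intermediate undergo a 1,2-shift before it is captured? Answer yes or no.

The first-formed carbocation is secondary.
The adjacent tert-butyl carbon has no hydrogen but bears methyl groups; migration of one methyl with its bonding pair (a 1,2-methyl shift) places the charge on a tertiary centre.
Tertiary is more stable than secondary, so the shift occurs.

yes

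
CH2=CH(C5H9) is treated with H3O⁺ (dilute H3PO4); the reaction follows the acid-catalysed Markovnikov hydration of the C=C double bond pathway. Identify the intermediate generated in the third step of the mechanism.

Step 1: The π electrons of the C=C bond attack a proton of H3O⁺; Markovnikov addition places the new C–H on the less-substituted alkene carbon, so the positive charge ends up on the more-substituted carbon — a secondary carbocation. H2O is released.
Step 2: A hydride (H with its bonding pair) migrates from the adjacent cyclopentyl carbon to the cationic centre — a 1,2-hydride shift — upgrading the secondary cation to a tertiary one.
Step 3: Nucleophilic capture of the cation by H2O produces the protonated alcohol (an oxonium ion).
After step 3 the species present is an oxonium ion.

oxonium ion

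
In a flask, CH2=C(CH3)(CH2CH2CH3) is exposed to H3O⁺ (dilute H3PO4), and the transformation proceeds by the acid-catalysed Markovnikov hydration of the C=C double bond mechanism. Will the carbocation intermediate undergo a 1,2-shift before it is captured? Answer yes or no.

no

The first-formed carbocation is tertiary.
No single 1,2-shift to an adjacent carbon would produce a more-substituted cation than the one already present, so no rearrangement occurs.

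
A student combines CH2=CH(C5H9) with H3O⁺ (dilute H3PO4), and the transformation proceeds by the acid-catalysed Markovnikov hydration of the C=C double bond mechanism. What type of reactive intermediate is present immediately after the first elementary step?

secondary carbocation

Step 1: The π electrons of the C=C bond attack a proton of H3O⁺; Markovnikov addition places the new C–H on the less-substituted alkene carbon, so the positive charge ends up on the more-substituted carbon — a secondary carbocation. H2O is released.
After step 1 the species present is a secondary carbocation.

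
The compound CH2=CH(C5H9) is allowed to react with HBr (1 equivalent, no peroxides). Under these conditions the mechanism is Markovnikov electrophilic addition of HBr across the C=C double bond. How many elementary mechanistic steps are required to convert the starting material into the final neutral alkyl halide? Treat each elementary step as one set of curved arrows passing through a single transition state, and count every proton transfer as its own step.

Step 1: The π electrons of the C=C bond attack a proton of HBr; Markovnikov addition places the new C–H on the less-substituted alkene carbon, so the positive charge ends up on the more-substituted carbon — a secondary carbocation. The H–Br bond breaks heterolytically, releasing Br⁻.
Step 2: A hydride (H with its bonding pair) migrates from the adjacent cyclopentyl carbon to the cationic centre — a 1,2-hydride shift — upgrading the secondary cation to a tertiary one.
Step 3: Br⁻ captures the cation: a lone pair on Br⁻ fills the empty p orbital, producing the alkyl halide product.
Total: 3 elementary steps.

3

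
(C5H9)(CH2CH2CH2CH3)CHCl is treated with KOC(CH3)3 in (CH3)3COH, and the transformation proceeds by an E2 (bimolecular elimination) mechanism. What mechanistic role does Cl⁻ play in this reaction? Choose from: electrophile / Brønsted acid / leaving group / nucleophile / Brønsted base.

leaving group

Step 1: The strong base (CH3)3CO⁻ removes a β-hydrogen; in the same concerted event the electrons of the breaking C–H bond form the new π(C=C) bond and the C–Cl σ-bond breaks, expelling Cl⁻. Anti-periplanar geometry; one transition state.
Cl⁻ departs with both electrons of the breaking σ-bond — that is the definition of a leaving group.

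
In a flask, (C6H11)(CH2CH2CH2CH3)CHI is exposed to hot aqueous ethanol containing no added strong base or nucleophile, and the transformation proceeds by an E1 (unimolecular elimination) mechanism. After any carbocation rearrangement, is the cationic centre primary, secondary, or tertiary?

Step 1: Ionisation: the C–I σ-bond cleaves heterolytically; both bonding electrons depart with I⁻, leaving a secondary carbocation at the α-carbon.
Step 2: Carbocation rearrangement: a 1,2-hydride shift from the adjacent cyclohexyl carbon converts the initially-formed secondary cation into the more stable tertiary cation.
The cation rearranges from secondary to tertiary via a 1,2-hydride shift from the adjacent cyclohexyl carbon; the tertiary cation is what reacts next.

tertiary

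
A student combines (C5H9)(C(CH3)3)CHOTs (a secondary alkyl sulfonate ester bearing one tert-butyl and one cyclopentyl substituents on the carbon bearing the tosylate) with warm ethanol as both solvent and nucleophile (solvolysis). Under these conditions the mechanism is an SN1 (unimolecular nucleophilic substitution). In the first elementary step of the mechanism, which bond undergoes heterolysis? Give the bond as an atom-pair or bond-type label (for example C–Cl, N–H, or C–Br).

Step 1: Unassisted departure of TsO⁻ (taking the C–O bonding pair) generates a secondary carbocation.
The bond broken in this step is the C–O bond.

C–O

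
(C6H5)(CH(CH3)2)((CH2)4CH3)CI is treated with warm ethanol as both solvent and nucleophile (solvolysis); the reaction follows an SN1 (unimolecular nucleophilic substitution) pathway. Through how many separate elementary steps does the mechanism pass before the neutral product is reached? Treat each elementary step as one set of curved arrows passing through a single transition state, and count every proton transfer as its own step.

3

Step 1: Ionisation: the C–I σ-bond cleaves heterolytically; both bonding electrons depart with I⁻, leaving a tertiary carbocation at the α-carbon.
(No 1,2-shift: no single shift to an adjacent carbon would give a more stable cation.)
Step 2: Nucleophilic capture: the oxygen of CH3CH2OH bonds to the cationic carbon, producing an oxonium-ion intermediate.
Step 3: Proton transfer from the O–H of the oxonium ion to a solvent molecule delivers the neutral ether.
Total: 3 elementary steps.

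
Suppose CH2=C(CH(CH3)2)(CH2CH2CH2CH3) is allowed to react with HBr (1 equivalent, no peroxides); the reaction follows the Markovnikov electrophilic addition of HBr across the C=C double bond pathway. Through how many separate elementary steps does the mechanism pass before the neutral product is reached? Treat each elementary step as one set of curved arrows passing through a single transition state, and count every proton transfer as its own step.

Step 1: Protonation of the alkene by HBr: the π bond acts as the nucleophile and picks up H⁺, giving the more stable (Markovnikov) tertiary carbocation. The H–Br bond breaks heterolytically, releasing Br⁻.
(No 1,2-shift: no single shift to an adjacent carbon would give a more stable cation.)
Step 2: Br⁻ captures the cation: a lone pair on Br⁻ fills the empty p orbital, producing the alkyl halide product.
Total: 2 elementary steps.

2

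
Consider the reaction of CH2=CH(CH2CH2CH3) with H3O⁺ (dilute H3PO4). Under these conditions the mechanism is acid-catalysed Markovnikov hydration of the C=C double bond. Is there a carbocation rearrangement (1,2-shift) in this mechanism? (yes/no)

The first-formed carbocation is secondary.
No single 1,2-shift to an adjacent carbon would produce a more-substituted cation than the one already present, so no rearrangement occurs.

no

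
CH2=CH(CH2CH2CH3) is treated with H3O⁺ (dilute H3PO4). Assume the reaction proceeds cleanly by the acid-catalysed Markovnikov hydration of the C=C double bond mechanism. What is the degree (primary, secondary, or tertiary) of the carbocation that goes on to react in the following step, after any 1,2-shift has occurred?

Step 1: Protonation of the alkene by H3O⁺: the π bond acts as the nucleophile and picks up H⁺, giving the more stable (Markovnikov) secondary carbocation. H2O is released.
No single 1,2-shift to an adjacent carbon would give a more-substituted cation, so no rearrangement occurs.

secondary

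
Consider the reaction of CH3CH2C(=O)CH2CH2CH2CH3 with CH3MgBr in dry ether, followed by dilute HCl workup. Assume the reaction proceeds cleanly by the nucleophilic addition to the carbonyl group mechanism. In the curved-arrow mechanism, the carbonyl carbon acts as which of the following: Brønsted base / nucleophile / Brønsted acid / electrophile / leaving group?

Step 1: the carbanion-like carbon of CH3MgBr attacks the sp² carbonyl carbon; the C=O π bond breaks and the electrons end up as a lone pair on the alkoxide oxygen of the tetrahedral intermediate.
The carbonyl carbon accepts an electron pair into an empty or π* orbital — it is the electrophile.

electrophile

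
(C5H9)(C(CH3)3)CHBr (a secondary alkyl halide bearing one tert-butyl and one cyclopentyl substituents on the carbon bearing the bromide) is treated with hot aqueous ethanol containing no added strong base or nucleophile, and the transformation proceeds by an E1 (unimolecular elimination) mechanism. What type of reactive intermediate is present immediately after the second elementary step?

Step 1: Unassisted departure of Br⁻ (taking the C–Br bonding pair) generates a secondary carbocation.
Step 2: Carbocation rearrangement: a 1,2-hydride shift from the adjacent cyclopentyl carbon converts the initially-formed secondary cation into the more stable tertiary cation.
After step 2 the species present is a tertiary carbocation.

tertiary carbocation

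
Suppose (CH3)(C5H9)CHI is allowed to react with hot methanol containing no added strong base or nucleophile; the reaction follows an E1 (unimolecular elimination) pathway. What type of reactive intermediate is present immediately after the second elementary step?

tertiary carbocation

Step 1: Ionisation: the C–I σ-bond cleaves heterolytically; both bonding electrons depart with I⁻, leaving a secondary carbocation at the α-carbon.
Step 2: A 1,2-hydride shift from the adjacent cyclopentyl carbon moves the positive charge from the secondary centre to an adjacent carbon, generating a more stable tertiary carbocation.
After step 2 the species present is a tertiary carbocation.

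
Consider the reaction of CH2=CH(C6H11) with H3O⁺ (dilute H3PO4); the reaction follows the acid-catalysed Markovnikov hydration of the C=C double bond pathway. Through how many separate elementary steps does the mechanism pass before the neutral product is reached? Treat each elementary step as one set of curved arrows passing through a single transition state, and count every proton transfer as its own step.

Step 1: The π electrons of the C=C bond attack a proton of H3O⁺; Markovnikov addition places the new C–H on the less-substituted alkene carbon, so the positive charge ends up on the more-substituted carbon — a secondary carbocation. H2O is released.
Step 2: A hydride (H with its bonding pair) migrates from the adjacent cyclohexyl carbon to the cationic centre — a 1,2-hydride shift — upgrading the secondary cation to a tertiary one.
Step 3: A lone pair on the oxygen of H2O attacks the carbocation, forming a C–O bond and an oxonium ion (a protonated alcohol).
Step 4: Proton transfer from the O–H of the oxonium ion to H2O completes the catalytic cycle and yields the alcohol.
Total: 4 elementary steps.

4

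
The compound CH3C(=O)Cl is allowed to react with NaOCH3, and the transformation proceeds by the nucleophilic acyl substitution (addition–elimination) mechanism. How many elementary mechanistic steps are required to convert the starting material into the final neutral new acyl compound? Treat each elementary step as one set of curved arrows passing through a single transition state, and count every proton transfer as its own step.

2

Step 1: Nucleophilic addition of CH3O⁻ to the acyl carbon breaks the π(C=O) bond and yields a tetrahedral, anionic intermediate.
Step 2: Collapse of the tetrahedral intermediate: the alkoxide oxygen pushes its lone pair back to re-form C=O while Cl⁻ leaves.
Total: 2 elementary steps.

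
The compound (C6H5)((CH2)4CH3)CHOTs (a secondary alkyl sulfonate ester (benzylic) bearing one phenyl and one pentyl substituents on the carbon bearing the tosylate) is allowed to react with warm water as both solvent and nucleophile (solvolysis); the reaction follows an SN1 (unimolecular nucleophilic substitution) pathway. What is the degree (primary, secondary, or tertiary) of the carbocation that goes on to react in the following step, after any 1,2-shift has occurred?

Step 1: Unassisted departure of TsO⁻ (taking the C–O bonding pair) generates a secondary carbocation.
No single 1,2-shift to an adjacent carbon would give a more-substituted cation, so no rearrangement occurs.

secondary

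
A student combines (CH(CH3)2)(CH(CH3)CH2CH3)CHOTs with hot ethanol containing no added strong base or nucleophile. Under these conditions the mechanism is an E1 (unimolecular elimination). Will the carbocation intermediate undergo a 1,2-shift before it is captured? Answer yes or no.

The first-formed carbocation is secondary.
The adjacent isopropyl carbon already bears 2 other carbon substituents and has a hydrogen to migrate; after a 1,2-hydride shift from that carbon the positive charge sits on a tertiary centre.
Tertiary is more stable than secondary, so the shift occurs.

yes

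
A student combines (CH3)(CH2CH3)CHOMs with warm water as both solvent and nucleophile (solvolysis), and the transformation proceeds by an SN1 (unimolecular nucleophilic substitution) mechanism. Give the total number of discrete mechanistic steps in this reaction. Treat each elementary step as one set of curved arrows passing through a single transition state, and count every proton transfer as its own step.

Step 1: Rate-determining heterolysis of the C–O bond gives MsO⁻ and a secondary carbocation.
(No 1,2-shift: no single shift to an adjacent carbon would give a more stable cation.)
Step 2: Nucleophilic capture: the oxygen of H2O bonds to the cationic carbon, producing an oxonium-ion intermediate.
Step 3: Proton transfer from the O–H of the oxonium ion to a solvent molecule delivers the neutral alcohol.
Total: 3 elementary steps.

3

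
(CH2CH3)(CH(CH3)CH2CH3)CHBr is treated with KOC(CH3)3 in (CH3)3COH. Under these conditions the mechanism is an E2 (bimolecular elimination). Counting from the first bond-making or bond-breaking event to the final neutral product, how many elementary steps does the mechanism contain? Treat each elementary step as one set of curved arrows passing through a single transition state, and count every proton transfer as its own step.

1

Step 1: Concerted anti-periplanar elimination: (CH3)3CO⁻ abstracts a β-H while Br⁻ leaves, and the C–H electrons become the new C=C π bond — all in a single transition state.
Total: 1 elementary step.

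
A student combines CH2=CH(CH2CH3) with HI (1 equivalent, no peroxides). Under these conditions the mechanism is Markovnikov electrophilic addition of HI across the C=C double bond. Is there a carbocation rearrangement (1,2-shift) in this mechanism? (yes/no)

The first-formed carbocation is secondary.
No single 1,2-shift to an adjacent carbon would produce a more-substituted cation than the one already present, so no rearrangement occurs.

no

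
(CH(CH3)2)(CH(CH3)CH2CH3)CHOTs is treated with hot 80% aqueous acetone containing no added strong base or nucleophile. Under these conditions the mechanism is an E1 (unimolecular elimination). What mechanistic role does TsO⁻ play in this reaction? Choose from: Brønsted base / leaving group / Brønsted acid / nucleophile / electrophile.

Step 1: Rate-determining heterolysis of the C–O bond gives TsO⁻ and a secondary carbocation.
TsO⁻ departs with both electrons of the breaking σ-bond — that is the definition of a leaving group.

leaving group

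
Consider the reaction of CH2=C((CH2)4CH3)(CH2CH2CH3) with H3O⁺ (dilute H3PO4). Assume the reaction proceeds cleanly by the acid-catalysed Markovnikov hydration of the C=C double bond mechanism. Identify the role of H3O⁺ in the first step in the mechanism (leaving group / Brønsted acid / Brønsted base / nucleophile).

Brønsted acid

Step 1: Protonation of the alkene by H3O⁺: the π bond acts as the nucleophile and picks up H⁺, giving the more stable (Markovnikov) tertiary carbocation. H2O is released.
H3O⁺ in the first step donates a proton in a proton-transfer step — a Brønsted acid.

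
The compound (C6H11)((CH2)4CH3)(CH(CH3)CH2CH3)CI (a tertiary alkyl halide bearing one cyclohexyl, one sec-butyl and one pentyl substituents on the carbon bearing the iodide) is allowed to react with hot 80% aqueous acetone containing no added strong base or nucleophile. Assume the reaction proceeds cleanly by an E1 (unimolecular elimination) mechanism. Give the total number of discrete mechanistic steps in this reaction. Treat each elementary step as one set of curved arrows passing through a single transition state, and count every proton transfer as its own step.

2

Step 1: The C–I bond breaks with both electrons going to the iodide; I⁻ leaves and a tertiary carbocation remains.
(No 1,2-shift: no single shift to an adjacent carbon would give a more stable cation.)
Step 2: Loss of a β-proton to a water molecule of the solvent: the C–H bonding pair collapses toward the cationic carbon to form the C=C π bond, yielding the alkene.
Total: 2 elementary steps.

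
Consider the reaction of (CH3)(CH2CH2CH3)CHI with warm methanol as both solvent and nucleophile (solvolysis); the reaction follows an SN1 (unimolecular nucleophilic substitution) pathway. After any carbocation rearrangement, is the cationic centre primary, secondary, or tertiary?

secondary

Step 1: Rate-determining heterolysis of the C–I bond gives I⁻ and a secondary carbocation.
No single 1,2-shift to an adjacent carbon would give a more-substituted cation, so no rearrangement occurs.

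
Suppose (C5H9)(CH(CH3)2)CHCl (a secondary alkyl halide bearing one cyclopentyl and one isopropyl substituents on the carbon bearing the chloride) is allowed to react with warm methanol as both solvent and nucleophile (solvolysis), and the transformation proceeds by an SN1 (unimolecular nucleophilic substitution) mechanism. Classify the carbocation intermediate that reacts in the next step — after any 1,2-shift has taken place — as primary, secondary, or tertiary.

tertiary

Step 1: Unassisted departure of Cl⁻ (taking the C–Cl bonding pair) generates a secondary carbocation.
Step 2: A hydride (H with its bonding pair) migrates from the adjacent cyclopentyl carbon to the cationic centre — a 1,2-hydride shift — upgrading the secondary cation to a tertiary one.
The cation rearranges from secondary to tertiary via a 1,2-hydride shift from the adjacent cyclopentyl carbon; the tertiary cation is what reacts next.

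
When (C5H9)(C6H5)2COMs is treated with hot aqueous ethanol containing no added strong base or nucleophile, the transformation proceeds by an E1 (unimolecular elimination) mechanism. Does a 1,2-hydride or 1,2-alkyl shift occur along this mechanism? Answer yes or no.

The first-formed carbocation is tertiary.
No single 1,2-shift to an adjacent carbon would produce a more-substituted cation than the one already present, so no rearrangement occurs.

no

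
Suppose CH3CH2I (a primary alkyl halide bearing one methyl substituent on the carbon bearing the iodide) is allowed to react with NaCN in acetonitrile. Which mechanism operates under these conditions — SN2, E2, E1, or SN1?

SN2

Conditions: a primary substrate with a strong nucleophile in the polar aprotic solvent acetonitrile.
These conditions are the textbook signature of the SN2 pathway.
An unhindered substrate with a strong nucleophile in a polar aprotic solvent favours one-step backside displacement.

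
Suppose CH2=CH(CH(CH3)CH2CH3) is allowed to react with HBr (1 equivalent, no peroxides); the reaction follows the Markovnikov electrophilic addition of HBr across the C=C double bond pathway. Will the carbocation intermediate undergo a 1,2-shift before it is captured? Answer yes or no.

yes

The first-formed carbocation is secondary.
The adjacent sec-butyl carbon already bears 2 other carbon substituents and has a hydrogen to migrate; after a 1,2-hydride shift from that carbon the positive charge sits on a tertiary centre.
Tertiary is more stable than secondary, so the shift occurs.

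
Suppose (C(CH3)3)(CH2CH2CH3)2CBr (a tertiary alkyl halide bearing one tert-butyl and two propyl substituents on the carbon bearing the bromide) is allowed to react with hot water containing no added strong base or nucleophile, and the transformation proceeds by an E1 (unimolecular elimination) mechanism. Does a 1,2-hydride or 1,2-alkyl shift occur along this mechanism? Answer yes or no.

The first-formed carbocation is tertiary.
No single 1,2-shift to an adjacent carbon would produce a more-substituted cation than the one already present, so no rearrangement occurs.

no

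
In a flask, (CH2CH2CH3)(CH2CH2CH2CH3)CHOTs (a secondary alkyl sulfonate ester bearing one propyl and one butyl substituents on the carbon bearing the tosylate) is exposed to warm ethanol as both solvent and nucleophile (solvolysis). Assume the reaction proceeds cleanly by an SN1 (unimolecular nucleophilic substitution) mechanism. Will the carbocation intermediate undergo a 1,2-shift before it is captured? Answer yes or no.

The first-formed carbocation is secondary.
No single 1,2-shift to an adjacent carbon would produce a more-substituted cation than the one already present, so no rearrangement occurs.

no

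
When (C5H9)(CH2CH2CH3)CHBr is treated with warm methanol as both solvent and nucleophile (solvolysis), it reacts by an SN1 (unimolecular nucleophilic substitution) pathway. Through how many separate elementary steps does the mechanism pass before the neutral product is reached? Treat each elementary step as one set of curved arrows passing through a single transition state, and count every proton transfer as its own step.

4

Step 1: The C–Br bond breaks with both electrons going to the bromide; Br⁻ leaves and a secondary carbocation remains.
Step 2: A hydride (H with its bonding pair) migrates from the adjacent cyclopentyl carbon to the cationic centre — a 1,2-hydride shift — upgrading the secondary cation to a tertiary one.
Step 3: Nucleophilic capture: the oxygen of CH3OH bonds to the cationic carbon, producing an oxonium-ion intermediate.
Step 4: Proton transfer from the O–H of the oxonium ion to a solvent molecule delivers the neutral ether.
Total: 4 elementary steps.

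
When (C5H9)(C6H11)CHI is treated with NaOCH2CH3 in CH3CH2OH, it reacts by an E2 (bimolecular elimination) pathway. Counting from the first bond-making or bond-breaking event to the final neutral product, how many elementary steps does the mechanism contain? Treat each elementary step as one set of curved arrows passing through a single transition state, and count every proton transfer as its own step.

1

Step 1: In one step, CH3CH2O⁻ pulls off a β-proton, the C–I bond cleaves, and a C=C double bond forms between the α- and β-carbons (E2, anti elimination).
Total: 1 elementary step.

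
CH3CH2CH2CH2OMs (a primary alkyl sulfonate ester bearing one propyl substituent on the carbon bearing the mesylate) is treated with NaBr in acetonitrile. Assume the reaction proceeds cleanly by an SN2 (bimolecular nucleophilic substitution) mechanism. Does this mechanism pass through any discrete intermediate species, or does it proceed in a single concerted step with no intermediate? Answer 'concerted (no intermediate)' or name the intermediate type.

The bromide nucleophile donates a lone pair from Br to the α-carbon in a backside attack; simultaneously the C–O σ-bond breaks and both of its electrons leave with MsO⁻. One concerted step with inversion of configuration.
All bond changes occur in one transition state; no discrete intermediate is formed.

concerted (no intermediate)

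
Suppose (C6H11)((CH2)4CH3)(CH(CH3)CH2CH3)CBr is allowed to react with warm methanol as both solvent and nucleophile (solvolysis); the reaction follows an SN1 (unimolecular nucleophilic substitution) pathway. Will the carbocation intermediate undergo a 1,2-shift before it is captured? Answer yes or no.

no

The first-formed carbocation is tertiary.
No single 1,2-shift to an adjacent carbon would produce a more-substituted cation than the one already present, so no rearrangement occurs.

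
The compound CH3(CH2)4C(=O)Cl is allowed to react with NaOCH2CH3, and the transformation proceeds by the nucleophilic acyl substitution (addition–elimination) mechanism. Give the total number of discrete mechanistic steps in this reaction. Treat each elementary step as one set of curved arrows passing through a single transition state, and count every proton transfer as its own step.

2

Step 1: CH3CH2O⁻ adds to the carbonyl carbon; the C=O π electrons shift onto oxygen and a tetrahedral alkoxide intermediate forms.
Step 2: Elimination step: re-formation of the carbonyl π bond drives out Cl⁻, giving the new acyl compound.
Total: 2 elementary steps.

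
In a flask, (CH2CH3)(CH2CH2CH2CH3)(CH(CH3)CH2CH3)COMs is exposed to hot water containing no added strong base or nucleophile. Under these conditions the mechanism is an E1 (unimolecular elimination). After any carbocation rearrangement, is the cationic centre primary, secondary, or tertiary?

Step 1: Ionisation: the C–O σ-bond cleaves heterolytically; both bonding electrons depart with MsO⁻, leaving a tertiary carbocation at the α-carbon.
No single 1,2-shift to an adjacent carbon would give a more-substituted cation, so no rearrangement occurs.

tertiary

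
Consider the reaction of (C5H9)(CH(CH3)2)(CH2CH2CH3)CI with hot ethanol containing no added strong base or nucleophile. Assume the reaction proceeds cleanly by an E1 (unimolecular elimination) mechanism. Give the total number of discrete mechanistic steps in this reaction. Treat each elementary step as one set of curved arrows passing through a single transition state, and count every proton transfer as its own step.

2

Step 1: Unassisted departure of I⁻ (taking the C–I bonding pair) generates a tertiary carbocation.
(No 1,2-shift: no single shift to an adjacent carbon would give a more stable cation.)
Step 2: A weak base (an ethanol molecule from the solvent) removes a proton from a carbon adjacent to the cationic centre; the electrons of that C–H bond become the new π(C=C) bond, giving the alkene.
Total: 2 elementary steps.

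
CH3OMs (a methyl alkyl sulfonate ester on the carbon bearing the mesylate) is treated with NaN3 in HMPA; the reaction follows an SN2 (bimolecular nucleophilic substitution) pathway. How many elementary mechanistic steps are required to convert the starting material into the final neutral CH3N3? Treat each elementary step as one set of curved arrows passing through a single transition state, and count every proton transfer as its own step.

1

Step 1: N3⁻ attacks the back face of the α-carbon while MsO⁻ departs with the C–O bonding pair — a single concerted displacement through a pentacoordinate transition state.
Total: 1 elementary step.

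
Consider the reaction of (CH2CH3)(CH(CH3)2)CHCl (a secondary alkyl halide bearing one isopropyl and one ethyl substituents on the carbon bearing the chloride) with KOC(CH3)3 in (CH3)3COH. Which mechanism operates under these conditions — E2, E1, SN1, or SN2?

Conditions: a strong/bulky base with a secondary substrate bearing a β-hydrogen.
These conditions are the textbook signature of the E2 pathway.
A strong (often hindered) base removes a β-H in concert with loss of the leaving group — bimolecular elimination.

E2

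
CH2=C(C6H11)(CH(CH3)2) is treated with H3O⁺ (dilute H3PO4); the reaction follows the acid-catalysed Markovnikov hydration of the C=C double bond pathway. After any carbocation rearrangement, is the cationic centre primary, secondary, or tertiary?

tertiary

Step 1: The π electrons of the C=C bond attack a proton of H3O⁺; Markovnikov addition places the new C–H on the less-substituted alkene carbon, so the positive charge ends up on the more-substituted carbon — a tertiary carbocation. H2O is released.
No single 1,2-shift to an adjacent carbon would give a more-substituted cation, so no rearrangement occurs.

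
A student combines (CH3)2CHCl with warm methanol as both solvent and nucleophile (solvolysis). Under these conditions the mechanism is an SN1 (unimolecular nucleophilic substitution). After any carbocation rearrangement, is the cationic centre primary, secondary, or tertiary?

secondary

Step 1: Ionisation: the C–Cl σ-bond cleaves heterolytically; both bonding electrons depart with Cl⁻, leaving a secondary carbocation at the α-carbon.
No single 1,2-shift to an adjacent carbon would give a more-substituted cation, so no rearrangement occurs.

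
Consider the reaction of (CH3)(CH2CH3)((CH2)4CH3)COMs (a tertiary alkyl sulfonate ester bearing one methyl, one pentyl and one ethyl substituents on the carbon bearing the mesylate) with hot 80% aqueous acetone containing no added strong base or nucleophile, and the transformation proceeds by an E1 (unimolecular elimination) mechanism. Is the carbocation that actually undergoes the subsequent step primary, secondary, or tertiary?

Step 1: The C–O bond breaks with both electrons going to the mesylate; MsO⁻ leaves and a tertiary carbocation remains.
No single 1,2-shift to an adjacent carbon would give a more-substituted cation, so no rearrangement occurs.

tertiary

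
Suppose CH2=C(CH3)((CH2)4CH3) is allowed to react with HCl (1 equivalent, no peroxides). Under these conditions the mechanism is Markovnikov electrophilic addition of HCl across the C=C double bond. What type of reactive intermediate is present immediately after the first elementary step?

tertiary carbocation

Step 1: Electrophilic addition begins with the π(C=C) electrons forming a bond to the proton of HCl. Following Markovnikov's rule, the resulting cation is tertiary. The H–Cl bond breaks heterolytically, releasing Cl⁻.
After step 1 the species present is a tertiary carbocation.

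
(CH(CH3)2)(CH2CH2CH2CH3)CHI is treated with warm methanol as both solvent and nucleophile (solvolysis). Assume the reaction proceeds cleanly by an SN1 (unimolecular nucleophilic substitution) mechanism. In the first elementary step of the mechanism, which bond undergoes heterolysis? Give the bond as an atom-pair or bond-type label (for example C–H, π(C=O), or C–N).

Step 1: Ionisation: the C–I σ-bond cleaves heterolytically; both bonding electrons depart with I⁻, leaving a secondary carbocation at the α-carbon.
The bond broken in this step is the C–I bond.

C–I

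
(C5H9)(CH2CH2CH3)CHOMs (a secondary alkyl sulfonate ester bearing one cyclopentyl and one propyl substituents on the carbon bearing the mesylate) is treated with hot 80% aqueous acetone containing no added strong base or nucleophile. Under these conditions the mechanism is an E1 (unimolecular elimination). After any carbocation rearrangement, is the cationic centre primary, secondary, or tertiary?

tertiary

Step 1: The C–O bond breaks with both electrons going to the mesylate; MsO⁻ leaves and a secondary carbocation remains.
Step 2: A 1,2-hydride shift from the adjacent cyclopentyl carbon moves the positive charge from the secondary centre to an adjacent carbon, generating a more stable tertiary carbocation.
The cation rearranges from secondary to tertiary via a 1,2-hydride shift from the adjacent cyclopentyl carbon; the tertiary cation is what reacts next.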